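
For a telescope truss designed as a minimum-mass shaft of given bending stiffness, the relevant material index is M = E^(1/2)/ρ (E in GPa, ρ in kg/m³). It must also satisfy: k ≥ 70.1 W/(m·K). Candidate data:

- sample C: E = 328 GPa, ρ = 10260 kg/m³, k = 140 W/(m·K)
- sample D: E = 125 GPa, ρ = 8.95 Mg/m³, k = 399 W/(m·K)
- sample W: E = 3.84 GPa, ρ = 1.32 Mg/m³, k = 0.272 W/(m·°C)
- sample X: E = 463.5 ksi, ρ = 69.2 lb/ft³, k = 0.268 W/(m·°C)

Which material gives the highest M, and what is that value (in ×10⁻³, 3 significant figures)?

Screen on constraints: k ≥ 70.1 W/(m·K). Survivors: sample C, sample D.
After converting to SI:
  sample C: E = 328.0 GPa, ρ = 10260 kg/m³
  sample D: E = 125.0 GPa, ρ = 8950 kg/m³
  sample C: M = 1.77×10⁻³
  sample D: M = 1.25×10⁻³
Highest index: sample C.

sample C, M = 1.77×10⁻³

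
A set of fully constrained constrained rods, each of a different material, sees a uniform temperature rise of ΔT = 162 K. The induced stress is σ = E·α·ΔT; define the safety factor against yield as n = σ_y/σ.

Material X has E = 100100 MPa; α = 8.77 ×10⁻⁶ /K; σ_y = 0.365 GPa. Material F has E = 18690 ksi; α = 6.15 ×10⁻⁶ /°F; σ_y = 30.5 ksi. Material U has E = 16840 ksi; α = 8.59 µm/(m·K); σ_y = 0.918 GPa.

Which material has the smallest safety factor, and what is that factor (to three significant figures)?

Converting E to GPa, α to ×10⁻⁶/K, σ_y to MPa, then σ and n for each:
  material X: E = 100.1, α = 8.77, σ_y = 365.0 → σ = 142 MPa, n = 2.57
  material F: E = 128.9, α = 11.1, σ_y = 210.3 → σ = 231 MPa, n = 0.910
  material U: E = 116.1, α = 8.59, σ_y = 918.0 → σ = 162 MPa, n = 5.68
Material F has the lowest safety factor, n = 0.910.

material F, n = 0.910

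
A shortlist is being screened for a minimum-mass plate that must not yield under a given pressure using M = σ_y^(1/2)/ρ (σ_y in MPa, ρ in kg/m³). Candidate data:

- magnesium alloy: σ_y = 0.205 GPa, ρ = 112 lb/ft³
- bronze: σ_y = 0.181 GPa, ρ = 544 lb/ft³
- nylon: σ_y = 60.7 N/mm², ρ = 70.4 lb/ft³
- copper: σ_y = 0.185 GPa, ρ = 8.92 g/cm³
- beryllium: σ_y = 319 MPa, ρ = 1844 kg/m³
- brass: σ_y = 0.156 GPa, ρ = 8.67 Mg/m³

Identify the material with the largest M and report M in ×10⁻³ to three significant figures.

Putting every candidate on a common basis:
  magnesium alloy: σ_y = 205.0 MPa, ρ = 1794 kg/m³
  bronze: σ_y = 181.0 MPa, ρ = 8714 kg/m³
  nylon: σ_y = 60.70 MPa, ρ = 1128 kg/m³
  copper: σ_y = 185.0 MPa, ρ = 8920 kg/m³
  beryllium: σ_y = 319.0 MPa, ρ = 1844 kg/m³
  brass: σ_y = 156.0 MPa, ρ = 8670 kg/m³
  beryllium: M = 9.69×10⁻³
  magnesium alloy: M = 7.98×10⁻³
  nylon: M = 6.91×10⁻³
  bronze: M = 1.54×10⁻³
  copper: M = 1.52×10⁻³
  brass: M = 1.44×10⁻³
The maximum is for beryllium.

beryllium, M = 9.69×10⁻³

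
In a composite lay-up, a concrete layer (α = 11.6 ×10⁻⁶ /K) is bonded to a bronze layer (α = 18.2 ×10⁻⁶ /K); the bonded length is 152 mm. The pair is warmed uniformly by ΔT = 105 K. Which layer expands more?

α(concrete) = 11.6×10⁻⁶/K vs α(bronze) = 18.2×10⁻⁶/K.
Higher α expands more for the same ΔT: bronze.

bronze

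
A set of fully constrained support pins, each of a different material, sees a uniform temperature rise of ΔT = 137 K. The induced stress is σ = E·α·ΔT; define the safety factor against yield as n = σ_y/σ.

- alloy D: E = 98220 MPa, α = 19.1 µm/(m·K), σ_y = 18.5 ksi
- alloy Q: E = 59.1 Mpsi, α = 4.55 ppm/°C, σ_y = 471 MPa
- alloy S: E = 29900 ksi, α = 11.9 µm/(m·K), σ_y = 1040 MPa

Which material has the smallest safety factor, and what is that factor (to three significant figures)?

alloy D, n = 0.496

Converting E to GPa, α to ×10⁻⁶/K, σ_y to MPa, then σ and n for each:
  alloy D: E = 98.22, α = 19.1, σ_y = 127.6 → σ = 257 MPa, n = 0.496
  alloy Q: E = 407.5, α = 4.55, σ_y = 471.0 → σ = 254 MPa, n = 1.85
  alloy S: E = 206.2, α = 11.9, σ_y = 1040 → σ = 336 MPa, n = 3.09
Smallest n: alloy D with n = 0.496.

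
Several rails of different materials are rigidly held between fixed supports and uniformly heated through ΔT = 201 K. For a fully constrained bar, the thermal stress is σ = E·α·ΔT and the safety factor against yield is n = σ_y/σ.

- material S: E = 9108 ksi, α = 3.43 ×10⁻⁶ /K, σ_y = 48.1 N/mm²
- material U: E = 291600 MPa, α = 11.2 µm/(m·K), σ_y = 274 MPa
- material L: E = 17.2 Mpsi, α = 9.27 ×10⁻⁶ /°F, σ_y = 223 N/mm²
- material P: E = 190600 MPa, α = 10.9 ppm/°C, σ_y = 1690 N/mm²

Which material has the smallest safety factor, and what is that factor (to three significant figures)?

With everything in SI (GPa, ×10⁻⁶/K, MPa):
  material S: E = 62.80, α = 3.43, σ_y = 48.10 → σ = 43.3 MPa, n = 1.11
  material U: E = 291.6, α = 11.2, σ_y = 274.0 → σ = 656 MPa, n = 0.417
  material L: E = 118.6, α = 16.7, σ_y = 223.0 → σ = 398 MPa, n = 0.561
  material P: E = 190.6, α = 10.9, σ_y = 1690 → σ = 418 MPa, n = 4.05
The minimum is material U at n = 0.417.

material U, n = 0.417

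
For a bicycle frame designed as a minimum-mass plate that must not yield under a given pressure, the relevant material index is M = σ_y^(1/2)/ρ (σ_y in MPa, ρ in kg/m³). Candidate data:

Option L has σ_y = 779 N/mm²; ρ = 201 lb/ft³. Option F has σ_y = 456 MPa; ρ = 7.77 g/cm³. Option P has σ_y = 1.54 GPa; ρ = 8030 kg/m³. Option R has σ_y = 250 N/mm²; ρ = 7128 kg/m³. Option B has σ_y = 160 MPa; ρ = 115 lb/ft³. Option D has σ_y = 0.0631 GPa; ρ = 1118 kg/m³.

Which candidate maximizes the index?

After converting to SI:
  option L: σ_y = 779.0 MPa, ρ = 3220 kg/m³
  option F: σ_y = 456.0 MPa, ρ = 7770 kg/m³
  option P: σ_y = 1540 MPa, ρ = 8030 kg/m³
  option R: σ_y = 250.0 MPa, ρ = 7128 kg/m³
  option B: σ_y = 160.0 MPa, ρ = 1842 kg/m³
  option D: σ_y = 63.10 MPa, ρ = 1118 kg/m³
  option L: M = 8.67×10⁻³
  option D: M = 7.11×10⁻³
  option B: M = 6.87×10⁻³
  option P: M = 4.89×10⁻³
  option F: M = 2.75×10⁻³
  option R: M = 2.22×10⁻³
Option L has the largest M.

option L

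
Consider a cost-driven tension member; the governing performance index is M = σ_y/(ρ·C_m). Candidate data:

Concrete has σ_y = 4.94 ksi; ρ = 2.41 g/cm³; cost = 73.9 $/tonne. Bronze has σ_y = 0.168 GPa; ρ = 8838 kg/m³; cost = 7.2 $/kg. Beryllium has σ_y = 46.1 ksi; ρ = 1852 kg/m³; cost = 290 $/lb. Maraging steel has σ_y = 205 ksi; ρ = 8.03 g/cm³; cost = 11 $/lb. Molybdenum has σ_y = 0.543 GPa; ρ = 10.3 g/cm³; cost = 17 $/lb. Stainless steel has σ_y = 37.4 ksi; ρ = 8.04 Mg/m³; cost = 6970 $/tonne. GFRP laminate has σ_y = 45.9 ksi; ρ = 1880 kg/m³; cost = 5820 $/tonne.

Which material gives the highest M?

concrete

In SI units:
  concrete: σ_y = 34.06 MPa, ρ = 2410 kg/m³, cost = 0.07390 $/kg
  bronze: σ_y = 168.0 MPa, ρ = 8838 kg/m³, cost = 7.200 $/kg
  beryllium: σ_y = 317.8 MPa, ρ = 1852 kg/m³, cost = 639.3 $/kg
  maraging steel: σ_y = 1413 MPa, ρ = 8030 kg/m³, cost = 24.25 $/kg
  molybdenum: σ_y = 543.0 MPa, ρ = 10300 kg/m³, cost = 37.48 $/kg
  stainless steel: σ_y = 257.9 MPa, ρ = 8040 kg/m³, cost = 6.970 $/kg
  GFRP laminate: σ_y = 316.5 MPa, ρ = 1880 kg/m³, cost = 5.820 $/kg
  concrete: M = 191 kN·m per $
  GFRP laminate: M = 28.9 kN·m per $
  maraging steel: M = 7.26 kN·m per $
  stainless steel: M = 4.60 kN·m per $
  bronze: M = 2.64 kN·m per $
  molybdenum: M = 1.41 kN·m per $
  beryllium: M = 0.268 kN·m per $
Concrete has the largest M.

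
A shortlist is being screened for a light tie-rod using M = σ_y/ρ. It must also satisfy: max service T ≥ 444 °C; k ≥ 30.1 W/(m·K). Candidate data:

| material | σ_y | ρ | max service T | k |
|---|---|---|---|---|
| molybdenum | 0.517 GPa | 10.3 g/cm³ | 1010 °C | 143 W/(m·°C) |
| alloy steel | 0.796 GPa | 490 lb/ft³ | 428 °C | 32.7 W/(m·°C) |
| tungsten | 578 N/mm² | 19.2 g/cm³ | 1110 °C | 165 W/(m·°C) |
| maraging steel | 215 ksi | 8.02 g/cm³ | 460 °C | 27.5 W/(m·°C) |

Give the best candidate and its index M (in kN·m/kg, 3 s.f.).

Screen on constraints: max service T ≥ 444 °C; k ≥ 30.1 W/(m·K). Survivors: molybdenum, tungsten.
Putting every candidate on a common basis:
  molybdenum: σ_y = 517.0 MPa, ρ = 10300 kg/m³
  tungsten: σ_y = 578.0 MPa, ρ = 19200 kg/m³
  molybdenum: M = 50.2 kN·m/kg
  tungsten: M = 30.1 kN·m/kg
Highest index: molybdenum.

molybdenum, M = 50.2 kN·m/kg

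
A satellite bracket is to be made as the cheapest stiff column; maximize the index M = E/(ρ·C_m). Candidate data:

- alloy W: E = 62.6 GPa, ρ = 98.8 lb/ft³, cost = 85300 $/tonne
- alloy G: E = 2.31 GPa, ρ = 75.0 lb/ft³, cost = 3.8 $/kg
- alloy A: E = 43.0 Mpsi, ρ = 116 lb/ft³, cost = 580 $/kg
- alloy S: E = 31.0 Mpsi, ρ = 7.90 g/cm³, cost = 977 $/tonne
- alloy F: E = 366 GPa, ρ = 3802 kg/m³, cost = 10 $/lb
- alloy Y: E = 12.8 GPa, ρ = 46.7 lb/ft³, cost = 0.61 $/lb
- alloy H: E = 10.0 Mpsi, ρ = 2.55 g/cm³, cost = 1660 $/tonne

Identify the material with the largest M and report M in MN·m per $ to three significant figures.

In SI units:
  alloy W: E = 62.60 GPa, ρ = 1583 kg/m³, cost = 85.30 $/kg
  alloy G: E = 2.310 GPa, ρ = 1201 kg/m³, cost = 3.800 $/kg
  alloy A: E = 296.5 GPa, ρ = 1858 kg/m³, cost = 580.0 $/kg
  alloy S: E = 213.7 GPa, ρ = 7900 kg/m³, cost = 0.9770 $/kg
  alloy F: E = 366.0 GPa, ρ = 3802 kg/m³, cost = 22.05 $/kg
  alloy Y: E = 12.80 GPa, ρ = 748.1 kg/m³, cost = 1.345 $/kg
  alloy H: E = 68.95 GPa, ρ = 2550 kg/m³, cost = 1.660 $/kg
  alloy S: M = 27.7 MN·m per $
  alloy H: M = 16.3 MN·m per $
  alloy Y: M = 12.7 MN·m per $
  alloy F: M = 4.37 MN·m per $
  alloy G: M = 0.506 MN·m per $
  alloy W: M = 0.464 MN·m per $
  alloy A: M = 0.275 MN·m per $
Highest index: alloy S.

alloy S, M = 27.7 MN·m per $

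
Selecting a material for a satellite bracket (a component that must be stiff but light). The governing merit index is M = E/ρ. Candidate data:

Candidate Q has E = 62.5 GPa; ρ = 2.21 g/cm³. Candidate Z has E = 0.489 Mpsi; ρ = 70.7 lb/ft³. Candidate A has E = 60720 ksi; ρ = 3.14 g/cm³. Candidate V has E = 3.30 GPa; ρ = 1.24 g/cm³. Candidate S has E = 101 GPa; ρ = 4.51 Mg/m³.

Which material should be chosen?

candidate A

Putting every candidate on a common basis:
  candidate Q: E = 62.50 GPa, ρ = 2210 kg/m³
  candidate Z: E = 3.372 GPa, ρ = 1133 kg/m³
  candidate A: E = 418.6 GPa, ρ = 3140 kg/m³
  candidate V: E = 3.300 GPa, ρ = 1240 kg/m³
  candidate S: E = 101.0 GPa, ρ = 4510 kg/m³
  candidate A: M = 133 MN·m/kg
  candidate Q: M = 28.3 MN·m/kg
  candidate S: M = 22.4 MN·m/kg
  candidate Z: M = 2.98 MN·m/kg
  candidate V: M = 2.66 MN·m/kg
Highest index: candidate A.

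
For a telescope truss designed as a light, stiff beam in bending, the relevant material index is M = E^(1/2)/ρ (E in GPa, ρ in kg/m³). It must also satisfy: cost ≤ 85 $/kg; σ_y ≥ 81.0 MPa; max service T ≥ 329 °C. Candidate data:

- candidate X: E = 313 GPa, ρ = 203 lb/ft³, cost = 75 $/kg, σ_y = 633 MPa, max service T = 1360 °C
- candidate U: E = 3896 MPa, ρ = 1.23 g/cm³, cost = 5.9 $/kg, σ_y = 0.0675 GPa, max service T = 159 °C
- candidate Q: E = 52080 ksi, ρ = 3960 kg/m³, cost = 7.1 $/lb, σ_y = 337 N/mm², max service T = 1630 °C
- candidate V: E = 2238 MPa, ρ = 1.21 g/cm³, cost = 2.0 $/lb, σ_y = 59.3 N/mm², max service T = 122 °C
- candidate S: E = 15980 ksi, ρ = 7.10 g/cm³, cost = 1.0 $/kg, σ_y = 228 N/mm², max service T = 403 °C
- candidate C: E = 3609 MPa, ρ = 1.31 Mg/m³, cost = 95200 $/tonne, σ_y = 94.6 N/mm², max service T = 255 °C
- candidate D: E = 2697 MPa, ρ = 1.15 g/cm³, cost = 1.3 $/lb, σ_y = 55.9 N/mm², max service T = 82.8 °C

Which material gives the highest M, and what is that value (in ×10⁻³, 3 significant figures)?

Screen on constraints: cost ≤ 85 $/kg; σ_y ≥ 81.0 MPa; max service T ≥ 329 °C. Survivors: candidate X, candidate Q, candidate S.
Putting every candidate on a common basis:
  candidate X: E = 313.0 GPa, ρ = 3252 kg/m³
  candidate Q: E = 359.1 GPa, ρ = 3960 kg/m³
  candidate S: E = 110.2 GPa, ρ = 7100 kg/m³
  candidate X: M = 5.44×10⁻³
  candidate Q: M = 4.79×10⁻³
  candidate S: M = 1.48×10⁻³
The maximum is for candidate X.

candidate X, M = 5.44×10⁻³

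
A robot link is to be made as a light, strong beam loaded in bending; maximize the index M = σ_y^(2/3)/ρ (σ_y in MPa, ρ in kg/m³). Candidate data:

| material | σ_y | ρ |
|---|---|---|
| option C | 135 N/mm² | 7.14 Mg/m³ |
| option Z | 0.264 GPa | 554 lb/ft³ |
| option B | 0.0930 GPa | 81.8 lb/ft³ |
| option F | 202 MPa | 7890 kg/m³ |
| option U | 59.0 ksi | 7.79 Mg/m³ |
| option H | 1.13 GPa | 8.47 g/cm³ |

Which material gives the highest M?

Normalizing units and computing the index:
  option C: σ_y = 135.0 MPa, ρ = 7140 kg/m³
  option Z: σ_y = 264.0 MPa, ρ = 8874 kg/m³
  option B: σ_y = 93.00 MPa, ρ = 1310 kg/m³
  option F: σ_y = 202.0 MPa, ρ = 7890 kg/m³
  option U: σ_y = 406.8 MPa, ρ = 7790 kg/m³
  option H: σ_y = 1130 MPa, ρ = 8470 kg/m³
  option B: M = 15.7×10⁻³
  option H: M = 12.8×10⁻³
  option U: M = 7.05×10⁻³
  option Z: M = 4.64×10⁻³
  option F: M = 4.36×10⁻³
  option C: M = 3.69×10⁻³
Highest index: option B.

option B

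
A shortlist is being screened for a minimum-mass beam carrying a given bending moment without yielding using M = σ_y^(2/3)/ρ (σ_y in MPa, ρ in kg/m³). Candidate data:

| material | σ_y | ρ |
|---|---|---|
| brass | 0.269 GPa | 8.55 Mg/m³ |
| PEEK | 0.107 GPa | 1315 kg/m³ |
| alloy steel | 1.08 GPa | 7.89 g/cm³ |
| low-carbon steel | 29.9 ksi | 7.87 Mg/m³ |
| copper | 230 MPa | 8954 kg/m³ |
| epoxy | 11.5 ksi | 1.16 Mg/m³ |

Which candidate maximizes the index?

PEEK

In SI units:
  brass: σ_y = 269.0 MPa, ρ = 8550 kg/m³
  PEEK: σ_y = 107.0 MPa, ρ = 1315 kg/m³
  alloy steel: σ_y = 1080 MPa, ρ = 7890 kg/m³
  low-carbon steel: σ_y = 206.2 MPa, ρ = 7870 kg/m³
  copper: σ_y = 230.0 MPa, ρ = 8954 kg/m³
  epoxy: σ_y = 79.29 MPa, ρ = 1160 kg/m³
  PEEK: M = 17.1×10⁻³
  epoxy: M = 15.9×10⁻³
  alloy steel: M = 13.3×10⁻³
  brass: M = 4.87×10⁻³
  low-carbon steel: M = 4.43×10⁻³
  copper: M = 4.19×10⁻³
PEEK ranks first.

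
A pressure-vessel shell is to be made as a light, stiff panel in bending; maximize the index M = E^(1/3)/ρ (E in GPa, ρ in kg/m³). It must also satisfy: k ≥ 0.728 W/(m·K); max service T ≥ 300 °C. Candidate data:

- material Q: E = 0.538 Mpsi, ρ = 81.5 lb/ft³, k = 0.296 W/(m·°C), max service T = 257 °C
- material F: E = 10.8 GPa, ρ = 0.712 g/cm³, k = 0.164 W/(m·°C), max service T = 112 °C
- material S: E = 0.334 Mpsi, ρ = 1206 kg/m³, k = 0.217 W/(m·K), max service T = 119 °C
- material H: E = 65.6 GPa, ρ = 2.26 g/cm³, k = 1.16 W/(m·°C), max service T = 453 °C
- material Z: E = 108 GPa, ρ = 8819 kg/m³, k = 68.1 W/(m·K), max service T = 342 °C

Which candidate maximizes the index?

material H

Screen on constraints: k ≥ 0.728 W/(m·K); max service T ≥ 300 °C. Survivors: material H, material Z.
After converting to SI:
  material H: E = 65.60 GPa, ρ = 2260 kg/m³
  material Z: E = 108.0 GPa, ρ = 8819 kg/m³
  material H: M = 1.78×10⁻³
  material Z: M = 0.540×10⁻³
Highest index: material H.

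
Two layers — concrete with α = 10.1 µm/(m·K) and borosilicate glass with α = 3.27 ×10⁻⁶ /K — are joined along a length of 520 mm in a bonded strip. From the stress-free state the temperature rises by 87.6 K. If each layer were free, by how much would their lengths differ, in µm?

Δα = |10.1 − 3.27|×10⁻⁶/K = 6.83×10⁻⁶/K.
ΔL_mismatch = Δα·L·ΔT = 6.83×10⁻⁶ × 520.0 mm × 87.6 K = 311 µm.

311 µm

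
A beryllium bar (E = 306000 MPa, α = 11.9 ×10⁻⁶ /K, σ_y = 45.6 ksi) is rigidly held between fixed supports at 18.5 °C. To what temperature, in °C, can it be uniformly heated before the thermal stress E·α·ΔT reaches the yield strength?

E = 306000 MPa = 306.0 GPa.
σ_y = 45.6 ksi = 314.4 MPa.
E·α·ΔT = 314.4 MPa ⇒ ΔT = 314.4 / (306.0×10³ × 11.9×10⁻⁶) = 86.34 K.
T = 18.5 + 86.34 = 104.8 °C.

105 °C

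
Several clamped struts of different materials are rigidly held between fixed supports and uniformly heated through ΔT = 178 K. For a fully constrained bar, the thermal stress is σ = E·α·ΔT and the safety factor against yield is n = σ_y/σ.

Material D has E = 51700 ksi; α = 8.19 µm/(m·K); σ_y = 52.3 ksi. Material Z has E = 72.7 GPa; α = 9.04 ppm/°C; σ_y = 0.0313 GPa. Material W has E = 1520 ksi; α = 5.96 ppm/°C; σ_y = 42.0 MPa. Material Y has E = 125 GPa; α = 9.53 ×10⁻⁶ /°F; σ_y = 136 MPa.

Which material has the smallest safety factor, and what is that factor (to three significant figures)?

material Z, n = 0.268

In consistent units (E in GPa, α in ×10⁻⁶/K, σ_y in MPa):
  material D: E = 356.5, α = 8.19, σ_y = 360.6 → σ = 520 MPa, n = 0.694
  material Z: E = 72.70, α = 9.04, σ_y = 31.30 → σ = 117 MPa, n = 0.268
  material W: E = 10.48, α = 5.96, σ_y = 42.00 → σ = 11.1 MPa, n = 3.78
  material Y: E = 125.0, α = 17.2, σ_y = 136.0 → σ = 382 MPa, n = 0.356
Smallest n: material Z with n = 0.268.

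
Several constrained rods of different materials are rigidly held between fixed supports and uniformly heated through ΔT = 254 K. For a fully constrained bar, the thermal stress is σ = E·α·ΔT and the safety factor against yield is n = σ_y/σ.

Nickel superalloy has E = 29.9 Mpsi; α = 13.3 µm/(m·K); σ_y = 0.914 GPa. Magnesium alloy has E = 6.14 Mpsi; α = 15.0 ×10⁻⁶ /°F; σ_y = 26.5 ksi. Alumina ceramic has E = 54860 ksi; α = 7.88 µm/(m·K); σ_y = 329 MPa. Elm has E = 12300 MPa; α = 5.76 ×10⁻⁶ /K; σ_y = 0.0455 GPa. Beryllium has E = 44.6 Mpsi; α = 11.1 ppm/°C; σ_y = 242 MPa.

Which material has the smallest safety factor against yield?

With everything in SI (GPa, ×10⁻⁶/K, MPa):
  nickel superalloy: E = 206.2, α = 13.3, σ_y = 914.0 → σ = 696 MPa, n = 1.31
  magnesium alloy: E = 42.33, α = 27.0, σ_y = 182.7 → σ = 290 MPa, n = 0.629
  alumina ceramic: E = 378.2, α = 7.88, σ_y = 329.0 → σ = 757 MPa, n = 0.435
  elm: E = 12.30, α = 5.76, σ_y = 45.50 → σ = 18.0 MPa, n = 2.53
  beryllium: E = 307.5, α = 11.1, σ_y = 242.0 → σ = 867 MPa, n = 0.279
The minimum is beryllium at n = 0.279.

beryllium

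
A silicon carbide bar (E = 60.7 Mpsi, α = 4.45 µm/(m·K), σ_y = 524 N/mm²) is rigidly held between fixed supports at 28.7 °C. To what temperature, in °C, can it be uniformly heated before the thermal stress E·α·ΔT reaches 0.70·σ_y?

226 °C

E = 60.7 Mpsi = 418.5 GPa.
σ_y = 524 N/mm² = 524.0 MPa.
E·α·ΔT = 366.8 MPa ⇒ ΔT = 366.8 / (418.5×10³ × 4.45×10⁻⁶) = 197.0 K.
T = 28.7 + 197.0 = 225.7 °C.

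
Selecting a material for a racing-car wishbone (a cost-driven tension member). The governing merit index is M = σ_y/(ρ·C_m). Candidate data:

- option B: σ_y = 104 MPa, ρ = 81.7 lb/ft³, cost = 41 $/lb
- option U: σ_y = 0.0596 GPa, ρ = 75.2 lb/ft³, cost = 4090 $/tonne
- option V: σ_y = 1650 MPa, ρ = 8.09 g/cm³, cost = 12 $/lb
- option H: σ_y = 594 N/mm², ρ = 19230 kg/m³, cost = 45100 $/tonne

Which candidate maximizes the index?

Convert each candidate to consistent units, then evaluate M:
  option B: σ_y = 104.0 MPa, ρ = 1309 kg/m³, cost = 90.39 $/kg
  option U: σ_y = 59.60 MPa, ρ = 1205 kg/m³, cost = 4.090 $/kg
  option V: σ_y = 1650 MPa, ρ = 8090 kg/m³, cost = 26.46 $/kg
  option H: σ_y = 594.0 MPa, ρ = 19230 kg/m³, cost = 45.10 $/kg
  option U: M = 12.1 kN·m per $
  option V: M = 7.71 kN·m per $
  option B: M = 0.879 kN·m per $
  option H: M = 0.685 kN·m per $
Option U has the largest M.

option U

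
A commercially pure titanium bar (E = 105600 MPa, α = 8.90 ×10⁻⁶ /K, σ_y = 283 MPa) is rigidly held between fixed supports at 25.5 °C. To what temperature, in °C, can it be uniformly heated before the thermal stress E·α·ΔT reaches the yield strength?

327 °C

E = 105600 MPa = 105.6 GPa.
E·α·ΔT = 283.0 MPa ⇒ ΔT = 283.0 / (105.6×10³ × 8.90×10⁻⁶) = 301.1 K.
T = 25.5 + 301.1 = 326.6 °C.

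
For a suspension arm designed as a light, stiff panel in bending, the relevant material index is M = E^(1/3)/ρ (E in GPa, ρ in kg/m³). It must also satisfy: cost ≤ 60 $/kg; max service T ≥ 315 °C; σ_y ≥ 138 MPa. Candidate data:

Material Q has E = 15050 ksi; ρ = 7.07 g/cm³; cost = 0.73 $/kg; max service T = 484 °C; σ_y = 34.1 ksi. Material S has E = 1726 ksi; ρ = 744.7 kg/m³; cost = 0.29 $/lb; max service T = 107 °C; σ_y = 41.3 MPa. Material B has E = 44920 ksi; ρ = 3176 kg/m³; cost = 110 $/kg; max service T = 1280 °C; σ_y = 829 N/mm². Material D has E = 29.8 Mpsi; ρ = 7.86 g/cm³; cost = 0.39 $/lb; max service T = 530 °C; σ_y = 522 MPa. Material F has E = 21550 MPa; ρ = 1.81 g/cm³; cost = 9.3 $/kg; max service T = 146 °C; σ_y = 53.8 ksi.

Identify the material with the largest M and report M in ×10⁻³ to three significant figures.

Screen on constraints: cost ≤ 60 $/kg; max service T ≥ 315 °C; σ_y ≥ 138 MPa. Survivors: material Q, material D.
In SI units:
  material Q: E = 103.8 GPa, ρ = 7070 kg/m³
  material D: E = 205.5 GPa, ρ = 7860 kg/m³
  material D: M = 0.751×10⁻³
  material Q: M = 0.665×10⁻³
The maximum is for material D.

material D, M = 0.751×10⁻³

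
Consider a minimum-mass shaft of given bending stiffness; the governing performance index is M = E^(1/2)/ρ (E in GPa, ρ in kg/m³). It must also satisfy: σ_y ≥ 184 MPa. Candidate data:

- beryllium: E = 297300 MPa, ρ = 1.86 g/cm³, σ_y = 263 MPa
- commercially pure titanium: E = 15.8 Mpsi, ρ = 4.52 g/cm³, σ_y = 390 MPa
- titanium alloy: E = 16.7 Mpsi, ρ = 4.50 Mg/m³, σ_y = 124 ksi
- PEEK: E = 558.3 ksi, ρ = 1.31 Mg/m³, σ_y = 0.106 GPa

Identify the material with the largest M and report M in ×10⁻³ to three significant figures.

Screen on constraints: σ_y ≥ 184 MPa. Survivors: beryllium, commercially pure titanium, titanium alloy.
Convert each candidate to consistent units, then evaluate M:
  beryllium: E = 297.3 GPa, ρ = 1860 kg/m³
  commercially pure titanium: E = 108.9 GPa, ρ = 4520 kg/m³
  titanium alloy: E = 115.1 GPa, ρ = 4500 kg/m³
  beryllium: M = 9.27×10⁻³
  titanium alloy: M = 2.38×10⁻³
  commercially pure titanium: M = 2.31×10⁻³
The maximum is for beryllium.

beryllium, M = 9.27×10⁻³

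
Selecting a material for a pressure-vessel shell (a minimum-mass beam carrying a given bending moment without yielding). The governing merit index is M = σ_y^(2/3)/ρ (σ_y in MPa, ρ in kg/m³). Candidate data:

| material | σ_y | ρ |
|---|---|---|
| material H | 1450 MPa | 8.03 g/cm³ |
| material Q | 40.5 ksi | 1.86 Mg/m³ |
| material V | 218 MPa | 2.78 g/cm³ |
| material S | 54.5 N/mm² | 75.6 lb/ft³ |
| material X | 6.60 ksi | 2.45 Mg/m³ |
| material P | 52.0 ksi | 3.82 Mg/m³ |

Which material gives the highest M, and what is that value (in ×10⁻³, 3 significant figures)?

Normalizing units and computing the index:
  material H: σ_y = 1450 MPa, ρ = 8030 kg/m³
  material Q: σ_y = 279.2 MPa, ρ = 1860 kg/m³
  material V: σ_y = 218.0 MPa, ρ = 2780 kg/m³
  material S: σ_y = 54.50 MPa, ρ = 1211 kg/m³
  material X: σ_y = 45.51 MPa, ρ = 2450 kg/m³
  material P: σ_y = 358.5 MPa, ρ = 3820 kg/m³
  material Q: M = 23.0×10⁻³
  material H: M = 16.0×10⁻³
  material P: M = 13.2×10⁻³
  material V: M = 13.0×10⁻³
  material S: M = 11.9×10⁻³
  material X: M = 5.20×10⁻³
The maximum is for material Q.

material Q, M = 23.0×10⁻³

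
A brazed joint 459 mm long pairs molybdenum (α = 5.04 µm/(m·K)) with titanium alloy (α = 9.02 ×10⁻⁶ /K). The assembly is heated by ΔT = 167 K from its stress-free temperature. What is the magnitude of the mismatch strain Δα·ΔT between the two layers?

6.65×10⁻⁴

Δα = |5.04 − 9.02|×10⁻⁶/K = 3.98×10⁻⁶/K.
Mismatch strain = Δα·ΔT = 3.98×10⁻⁶ × 167.0 = 6.65×10⁻⁴.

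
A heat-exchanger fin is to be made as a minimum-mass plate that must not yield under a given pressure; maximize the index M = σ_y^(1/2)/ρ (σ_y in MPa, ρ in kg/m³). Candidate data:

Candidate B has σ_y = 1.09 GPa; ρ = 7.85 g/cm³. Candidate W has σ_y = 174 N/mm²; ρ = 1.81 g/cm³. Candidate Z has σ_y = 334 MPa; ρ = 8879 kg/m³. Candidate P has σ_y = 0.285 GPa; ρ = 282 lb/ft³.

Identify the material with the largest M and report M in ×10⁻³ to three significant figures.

After converting to SI:
  candidate B: σ_y = 1090 MPa, ρ = 7850 kg/m³
  candidate W: σ_y = 174.0 MPa, ρ = 1810 kg/m³
  candidate Z: σ_y = 334.0 MPa, ρ = 8879 kg/m³
  candidate P: σ_y = 285.0 MPa, ρ = 4517 kg/m³
  candidate W: M = 7.29×10⁻³
  candidate B: M = 4.21×10⁻³
  candidate P: M = 3.74×10⁻³
  candidate Z: M = 2.06×10⁻³
The maximum is for candidate W.

candidate W, M = 7.29×10⁻³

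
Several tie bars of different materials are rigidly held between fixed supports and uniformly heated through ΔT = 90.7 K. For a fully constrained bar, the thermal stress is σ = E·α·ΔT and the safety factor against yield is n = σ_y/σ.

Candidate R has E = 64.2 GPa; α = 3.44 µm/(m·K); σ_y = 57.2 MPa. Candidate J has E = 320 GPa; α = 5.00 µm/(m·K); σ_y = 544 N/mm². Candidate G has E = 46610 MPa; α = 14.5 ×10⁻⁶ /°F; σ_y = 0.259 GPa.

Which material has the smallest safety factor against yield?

Per material, after unit conversion:
  candidate R: E = 64.20, α = 3.44, σ_y = 57.20 → σ = 20.0 MPa, n = 2.86
  candidate J: E = 320.0, α = 5.00, σ_y = 544.0 → σ = 145 MPa, n = 3.75
  candidate G: E = 46.61, α = 26.1, σ_y = 259.0 → σ = 110 MPa, n = 2.35
Candidate G has the lowest safety factor, n = 2.35.

candidate G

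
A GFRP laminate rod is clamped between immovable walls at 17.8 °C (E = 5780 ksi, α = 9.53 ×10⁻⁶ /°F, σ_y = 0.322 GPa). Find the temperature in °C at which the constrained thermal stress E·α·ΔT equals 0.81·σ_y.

E = 5780 ksi = 39.85 GPa.
α = 9.53×10⁻⁶/°F × 9/5 = 17.2×10⁻⁶/K.
σ_y = 0.322 GPa = 322.0 MPa.
E·α·ΔT = 260.8 MPa ⇒ ΔT = 260.8 / (39.85×10³ × 17.2×10⁻⁶) = 381.5 K.
T = 17.8 + 381.5 = 399.3 °C.

399 °C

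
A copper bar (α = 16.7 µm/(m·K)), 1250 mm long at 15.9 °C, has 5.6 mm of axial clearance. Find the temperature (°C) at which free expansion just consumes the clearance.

α·L₀·ΔT = 5.6 mm ⇒ ΔT = 5.6 / (16.7×10⁻⁶ × 1250.0) = 268.3 K.
T = 15.9 + 268.3 = 284.2 °C.

284 °C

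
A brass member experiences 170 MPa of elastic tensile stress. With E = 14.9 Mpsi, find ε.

E = 14.9 Mpsi = 102.7 GPa = 102700 MPa.
ε = σ/E = 170 / 102700 = 1.65×10⁻³.

1.65×10⁻³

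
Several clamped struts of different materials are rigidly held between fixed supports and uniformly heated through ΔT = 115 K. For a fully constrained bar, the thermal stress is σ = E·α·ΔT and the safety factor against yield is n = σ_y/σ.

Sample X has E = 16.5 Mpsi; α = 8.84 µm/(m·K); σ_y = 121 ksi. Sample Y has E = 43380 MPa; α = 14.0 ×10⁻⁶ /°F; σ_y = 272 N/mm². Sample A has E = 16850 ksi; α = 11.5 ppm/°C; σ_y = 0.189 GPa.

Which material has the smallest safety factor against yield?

sample A

In consistent units (E in GPa, α in ×10⁻⁶/K, σ_y in MPa):
  sample X: E = 113.8, α = 8.84, σ_y = 834.3 → σ = 116 MPa, n = 7.21
  sample Y: E = 43.38, α = 25.2, σ_y = 272.0 → σ = 126 MPa, n = 2.16
  sample A: E = 116.2, α = 11.5, σ_y = 189.0 → σ = 154 MPa, n = 1.23
Sample A has the lowest safety factor, n = 1.23.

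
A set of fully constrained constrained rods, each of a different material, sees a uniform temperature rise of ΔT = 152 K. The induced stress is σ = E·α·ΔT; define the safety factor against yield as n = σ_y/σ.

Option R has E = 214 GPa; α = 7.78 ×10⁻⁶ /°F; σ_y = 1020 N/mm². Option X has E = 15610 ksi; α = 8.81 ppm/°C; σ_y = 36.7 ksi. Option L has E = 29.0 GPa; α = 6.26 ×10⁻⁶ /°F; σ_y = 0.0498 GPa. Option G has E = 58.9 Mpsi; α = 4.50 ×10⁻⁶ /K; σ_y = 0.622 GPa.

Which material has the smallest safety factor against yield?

option L

In consistent units (E in GPa, α in ×10⁻⁶/K, σ_y in MPa):
  option R: E = 214.0, α = 14.0, σ_y = 1020 → σ = 456 MPa, n = 2.24
  option X: E = 107.6, α = 8.81, σ_y = 253.0 → σ = 144 MPa, n = 1.76
  option L: E = 29.00, α = 11.3, σ_y = 49.80 → σ = 49.7 MPa, n = 1.00
  option G: E = 406.1, α = 4.50, σ_y = 622.0 → σ = 278 MPa, n = 2.24
Smallest n: option L with n = 1.00.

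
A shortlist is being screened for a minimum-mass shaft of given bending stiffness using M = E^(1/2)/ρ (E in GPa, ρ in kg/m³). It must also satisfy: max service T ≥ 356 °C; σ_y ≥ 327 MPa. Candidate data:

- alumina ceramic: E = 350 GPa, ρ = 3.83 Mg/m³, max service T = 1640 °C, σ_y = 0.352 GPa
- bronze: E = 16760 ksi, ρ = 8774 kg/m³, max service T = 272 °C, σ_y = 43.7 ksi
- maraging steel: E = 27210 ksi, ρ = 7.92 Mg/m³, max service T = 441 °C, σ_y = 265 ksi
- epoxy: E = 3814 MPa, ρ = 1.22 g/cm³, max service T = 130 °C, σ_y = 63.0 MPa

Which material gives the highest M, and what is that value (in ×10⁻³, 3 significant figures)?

alumina ceramic, M = 4.88×10⁻³

Screen on constraints: max service T ≥ 356 °C; σ_y ≥ 327 MPa. Survivors: alumina ceramic, maraging steel.
In SI units:
  alumina ceramic: E = 350.0 GPa, ρ = 3830 kg/m³
  maraging steel: E = 187.6 GPa, ρ = 7920 kg/m³
  alumina ceramic: M = 4.88×10⁻³
  maraging steel: M = 1.73×10⁻³
Highest index: alumina ceramic.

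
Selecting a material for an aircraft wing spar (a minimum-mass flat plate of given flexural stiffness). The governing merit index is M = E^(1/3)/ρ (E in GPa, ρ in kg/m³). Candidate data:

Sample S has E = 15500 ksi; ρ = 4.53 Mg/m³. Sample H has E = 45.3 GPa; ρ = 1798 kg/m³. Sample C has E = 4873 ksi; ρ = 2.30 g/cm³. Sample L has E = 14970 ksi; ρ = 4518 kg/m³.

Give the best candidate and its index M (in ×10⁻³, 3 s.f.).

In SI units:
  sample S: E = 106.9 GPa, ρ = 4530 kg/m³
  sample H: E = 45.30 GPa, ρ = 1798 kg/m³
  sample C: E = 33.60 GPa, ρ = 2300 kg/m³
  sample L: E = 103.2 GPa, ρ = 4518 kg/m³
  sample H: M = 1.98×10⁻³
  sample C: M = 1.40×10⁻³
  sample S: M = 1.05×10⁻³
  sample L: M = 1.04×10⁻³
Sample H has the largest M.

sample H, M = 1.98×10⁻³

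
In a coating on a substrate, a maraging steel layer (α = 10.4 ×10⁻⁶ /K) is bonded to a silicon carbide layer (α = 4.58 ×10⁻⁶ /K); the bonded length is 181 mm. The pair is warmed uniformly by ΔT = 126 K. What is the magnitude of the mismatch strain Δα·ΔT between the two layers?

Δα = |10.4 − 4.58|×10⁻⁶/K = 5.82×10⁻⁶/K.
Mismatch strain = Δα·ΔT = 5.82×10⁻⁶ × 126.0 = 7.33×10⁻⁴.

7.33×10⁻⁴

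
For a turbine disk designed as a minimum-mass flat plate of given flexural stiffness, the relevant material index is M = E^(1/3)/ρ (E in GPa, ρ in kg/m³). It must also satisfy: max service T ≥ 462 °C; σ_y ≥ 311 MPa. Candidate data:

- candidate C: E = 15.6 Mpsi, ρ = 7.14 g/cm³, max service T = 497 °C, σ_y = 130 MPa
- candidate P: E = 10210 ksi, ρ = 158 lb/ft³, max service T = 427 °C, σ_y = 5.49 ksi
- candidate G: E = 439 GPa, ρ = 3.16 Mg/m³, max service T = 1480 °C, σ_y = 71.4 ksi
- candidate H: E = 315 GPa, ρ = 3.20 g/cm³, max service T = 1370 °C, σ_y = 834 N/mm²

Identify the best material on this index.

candidate G

Screen on constraints: max service T ≥ 462 °C; σ_y ≥ 311 MPa. Survivors: candidate G, candidate H.
In SI units:
  candidate G: E = 439.0 GPa, ρ = 3160 kg/m³
  candidate H: E = 315.0 GPa, ρ = 3200 kg/m³
  candidate G: M = 2.41×10⁻³
  candidate H: M = 2.13×10⁻³
Candidate G ranks first.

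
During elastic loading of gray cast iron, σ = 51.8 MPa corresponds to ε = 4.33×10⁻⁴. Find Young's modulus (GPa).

E = σ/ε = 51.8 MPa / 4.33×10⁻⁴ = 119600 MPa = 120 GPa.

120 GPa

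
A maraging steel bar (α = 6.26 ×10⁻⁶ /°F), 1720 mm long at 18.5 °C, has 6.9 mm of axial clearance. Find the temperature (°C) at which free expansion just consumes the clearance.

375 °C

α = 6.26×10⁻⁶/°F × 9/5 = 11.3×10⁻⁶/K.
α·L₀·ΔT = 6.9 mm ⇒ ΔT = 6.9 / (11.3×10⁻⁶ × 1720.0) = 356.0 K.
T = 18.5 + 356.0 = 374.5 °C.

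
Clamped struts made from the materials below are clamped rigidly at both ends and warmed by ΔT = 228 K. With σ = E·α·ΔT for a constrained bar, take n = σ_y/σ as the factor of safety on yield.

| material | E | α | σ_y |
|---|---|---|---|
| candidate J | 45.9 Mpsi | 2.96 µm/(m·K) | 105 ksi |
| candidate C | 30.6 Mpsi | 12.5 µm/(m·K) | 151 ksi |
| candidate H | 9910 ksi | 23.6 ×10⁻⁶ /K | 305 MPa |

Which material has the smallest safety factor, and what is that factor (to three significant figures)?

In consistent units (E in GPa, α in ×10⁻⁶/K, σ_y in MPa):
  candidate J: E = 316.5, α = 2.96, σ_y = 723.9 → σ = 214 MPa, n = 3.39
  candidate C: E = 211.0, α = 12.5, σ_y = 1041 → σ = 601 MPa, n = 1.73
  candidate H: E = 68.33, α = 23.6, σ_y = 305.0 → σ = 368 MPa, n = 0.830
Candidate H has the lowest safety factor, n = 0.830.

candidate H, n = 0.830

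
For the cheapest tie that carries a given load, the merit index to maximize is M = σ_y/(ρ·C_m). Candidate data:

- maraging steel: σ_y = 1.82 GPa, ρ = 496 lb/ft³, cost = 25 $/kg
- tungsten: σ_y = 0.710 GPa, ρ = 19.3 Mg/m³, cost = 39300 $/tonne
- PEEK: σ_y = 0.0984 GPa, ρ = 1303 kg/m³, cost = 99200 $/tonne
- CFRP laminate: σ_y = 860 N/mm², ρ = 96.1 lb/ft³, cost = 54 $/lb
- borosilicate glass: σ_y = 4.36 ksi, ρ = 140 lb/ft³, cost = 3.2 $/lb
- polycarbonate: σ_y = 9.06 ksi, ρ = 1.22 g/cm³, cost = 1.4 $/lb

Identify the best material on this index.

polycarbonate

In SI units:
  maraging steel: σ_y = 1820 MPa, ρ = 7945 kg/m³, cost = 25.00 $/kg
  tungsten: σ_y = 710.0 MPa, ρ = 19300 kg/m³, cost = 39.30 $/kg
  PEEK: σ_y = 98.40 MPa, ρ = 1303 kg/m³, cost = 99.20 $/kg
  CFRP laminate: σ_y = 860.0 MPa, ρ = 1539 kg/m³, cost = 119.0 $/kg
  borosilicate glass: σ_y = 30.06 MPa, ρ = 2243 kg/m³, cost = 7.055 $/kg
  polycarbonate: σ_y = 62.47 MPa, ρ = 1220 kg/m³, cost = 3.086 $/kg
  polycarbonate: M = 16.6 kN·m per $
  maraging steel: M = 9.16 kN·m per $
  CFRP laminate: M = 4.69 kN·m per $
  borosilicate glass: M = 1.90 kN·m per $
  tungsten: M = 0.936 kN·m per $
  PEEK: M = 0.761 kN·m per $
Polycarbonate ranks first.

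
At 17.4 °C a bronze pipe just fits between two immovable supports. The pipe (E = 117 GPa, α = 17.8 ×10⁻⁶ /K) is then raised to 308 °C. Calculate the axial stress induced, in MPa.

ΔT = 290.6 K. Constrained thermal stress σ = E·α·ΔT = 117.0×10³ MPa × 17.8×10⁻⁶ × 290.6 = 605 MPa (compressive).

605 MPa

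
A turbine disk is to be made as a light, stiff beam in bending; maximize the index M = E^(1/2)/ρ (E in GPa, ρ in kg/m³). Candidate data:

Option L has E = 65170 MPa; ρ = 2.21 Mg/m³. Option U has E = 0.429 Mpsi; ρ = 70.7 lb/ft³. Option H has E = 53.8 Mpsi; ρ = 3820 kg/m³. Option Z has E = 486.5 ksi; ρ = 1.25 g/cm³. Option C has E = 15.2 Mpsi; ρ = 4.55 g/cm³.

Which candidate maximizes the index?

option H

Normalizing units and computing the index:
  option L: E = 65.17 GPa, ρ = 2210 kg/m³
  option U: E = 2.958 GPa, ρ = 1133 kg/m³
  option H: E = 370.9 GPa, ρ = 3820 kg/m³
  option Z: E = 3.354 GPa, ρ = 1250 kg/m³
  option C: E = 104.8 GPa, ρ = 4550 kg/m³
  option H: M = 5.04×10⁻³
  option L: M = 3.65×10⁻³
  option C: M = 2.25×10⁻³
  option U: M = 1.52×10⁻³
  option Z: M = 1.47×10⁻³
Highest index: option H.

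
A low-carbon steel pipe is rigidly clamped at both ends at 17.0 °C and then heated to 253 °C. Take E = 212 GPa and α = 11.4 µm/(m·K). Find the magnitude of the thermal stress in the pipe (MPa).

570 MPa

ΔT = 236.0 K. Constrained thermal stress σ = E·α·ΔT = 212.0×10³ MPa × 11.4×10⁻⁶ × 236.0 = 570 MPa (compressive).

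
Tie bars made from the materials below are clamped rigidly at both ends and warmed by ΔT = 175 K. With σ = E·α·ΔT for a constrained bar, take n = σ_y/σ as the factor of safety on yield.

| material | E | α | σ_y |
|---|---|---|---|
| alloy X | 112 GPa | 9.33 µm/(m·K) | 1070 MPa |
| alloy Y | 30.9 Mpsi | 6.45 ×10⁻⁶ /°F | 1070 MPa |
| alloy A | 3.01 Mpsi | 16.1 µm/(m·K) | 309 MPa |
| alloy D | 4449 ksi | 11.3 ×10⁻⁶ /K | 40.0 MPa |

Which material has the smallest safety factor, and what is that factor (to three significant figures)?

alloy D, n = 0.659

In consistent units (E in GPa, α in ×10⁻⁶/K, σ_y in MPa):
  alloy X: E = 112.0, α = 9.33, σ_y = 1070 → σ = 183 MPa, n = 5.85
  alloy Y: E = 213.0, α = 11.6, σ_y = 1070 → σ = 433 MPa, n = 2.47
  alloy A: E = 20.75, α = 16.1, σ_y = 309.0 → σ = 58.5 MPa, n = 5.28
  alloy D: E = 30.67, α = 11.3, σ_y = 40.00 → σ = 60.7 MPa, n = 0.659
The minimum is alloy D at n = 0.659.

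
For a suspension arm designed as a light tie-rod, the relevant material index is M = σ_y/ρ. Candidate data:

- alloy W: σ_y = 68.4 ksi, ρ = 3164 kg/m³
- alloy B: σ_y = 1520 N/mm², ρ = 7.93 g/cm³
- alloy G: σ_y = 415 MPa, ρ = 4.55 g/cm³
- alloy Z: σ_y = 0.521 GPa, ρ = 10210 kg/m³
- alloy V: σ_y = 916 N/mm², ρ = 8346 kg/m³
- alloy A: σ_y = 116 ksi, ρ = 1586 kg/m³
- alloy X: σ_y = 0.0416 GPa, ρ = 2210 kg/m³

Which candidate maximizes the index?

Convert each candidate to consistent units, then evaluate M:
  alloy W: σ_y = 471.6 MPa, ρ = 3164 kg/m³
  alloy B: σ_y = 1520 MPa, ρ = 7930 kg/m³
  alloy G: σ_y = 415.0 MPa, ρ = 4550 kg/m³
  alloy Z: σ_y = 521.0 MPa, ρ = 10210 kg/m³
  alloy V: σ_y = 916.0 MPa, ρ = 8346 kg/m³
  alloy A: σ_y = 799.8 MPa, ρ = 1586 kg/m³
  alloy X: σ_y = 41.60 MPa, ρ = 2210 kg/m³
  alloy A: M = 504 kN·m/kg
  alloy B: M = 192 kN·m/kg
  alloy W: M = 149 kN·m/kg
  alloy V: M = 110 kN·m/kg
  alloy G: M = 91.2 kN·m/kg
  alloy Z: M = 51.0 kN·m/kg
  alloy X: M = 18.8 kN·m/kg
Highest index: alloy A.

alloy A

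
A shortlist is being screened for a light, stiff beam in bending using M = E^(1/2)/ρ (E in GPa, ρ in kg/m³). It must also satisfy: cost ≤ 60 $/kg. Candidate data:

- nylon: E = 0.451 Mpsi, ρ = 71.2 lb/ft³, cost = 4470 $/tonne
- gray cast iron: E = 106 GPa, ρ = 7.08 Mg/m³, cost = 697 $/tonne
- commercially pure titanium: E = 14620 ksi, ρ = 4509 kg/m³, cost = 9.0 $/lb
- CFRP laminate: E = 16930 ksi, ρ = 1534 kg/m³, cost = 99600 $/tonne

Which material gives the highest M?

Screen on constraints: cost ≤ 60 $/kg. Survivors: nylon, gray cast iron, commercially pure titanium.
After converting to SI:
  nylon: E = 3.110 GPa, ρ = 1141 kg/m³
  gray cast iron: E = 106.0 GPa, ρ = 7080 kg/m³
  commercially pure titanium: E = 100.8 GPa, ρ = 4509 kg/m³
  commercially pure titanium: M = 2.23×10⁻³
  nylon: M = 1.55×10⁻³
  gray cast iron: M = 1.45×10⁻³
The maximum is for commercially pure titanium.

commercially pure titanium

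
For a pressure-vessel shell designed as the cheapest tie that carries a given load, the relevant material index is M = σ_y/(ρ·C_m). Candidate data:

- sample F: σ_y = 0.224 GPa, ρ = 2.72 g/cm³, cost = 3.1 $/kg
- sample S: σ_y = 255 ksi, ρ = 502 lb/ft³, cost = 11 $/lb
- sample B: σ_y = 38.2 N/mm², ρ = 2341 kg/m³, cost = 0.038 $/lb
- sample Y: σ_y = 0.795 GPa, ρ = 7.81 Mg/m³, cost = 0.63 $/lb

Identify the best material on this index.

Normalizing units and computing the index:
  sample F: σ_y = 224.0 MPa, ρ = 2720 kg/m³, cost = 3.100 $/kg
  sample S: σ_y = 1758 MPa, ρ = 8041 kg/m³, cost = 24.25 $/kg
  sample B: σ_y = 38.20 MPa, ρ = 2341 kg/m³, cost = 0.08377 $/kg
  sample Y: σ_y = 795.0 MPa, ρ = 7810 kg/m³, cost = 1.389 $/kg
  sample B: M = 195 kN·m per $
  sample Y: M = 73.3 kN·m per $
  sample F: M = 26.6 kN·m per $
  sample S: M = 9.02 kN·m per $
Sample B ranks first.

sample B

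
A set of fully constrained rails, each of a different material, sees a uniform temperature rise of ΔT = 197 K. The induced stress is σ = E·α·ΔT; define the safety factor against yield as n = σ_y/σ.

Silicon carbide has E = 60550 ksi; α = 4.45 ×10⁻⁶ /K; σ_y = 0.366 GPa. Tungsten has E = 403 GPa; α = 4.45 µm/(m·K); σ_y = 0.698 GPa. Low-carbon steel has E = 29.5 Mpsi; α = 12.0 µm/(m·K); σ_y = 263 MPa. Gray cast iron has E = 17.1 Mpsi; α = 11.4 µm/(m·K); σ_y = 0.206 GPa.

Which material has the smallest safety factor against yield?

low-carbon steel

Converting E to GPa, α to ×10⁻⁶/K, σ_y to MPa, then σ and n for each:
  silicon carbide: E = 417.5, α = 4.45, σ_y = 366.0 → σ = 366 MPa, n = 1.00
  tungsten: E = 403.0, α = 4.45, σ_y = 698.0 → σ = 353 MPa, n = 1.98
  low-carbon steel: E = 203.4, α = 12.0, σ_y = 263.0 → σ = 481 MPa, n = 0.547
  gray cast iron: E = 117.9, α = 11.4, σ_y = 206.0 → σ = 265 MPa, n = 0.778
Smallest n: low-carbon steel with n = 0.547.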